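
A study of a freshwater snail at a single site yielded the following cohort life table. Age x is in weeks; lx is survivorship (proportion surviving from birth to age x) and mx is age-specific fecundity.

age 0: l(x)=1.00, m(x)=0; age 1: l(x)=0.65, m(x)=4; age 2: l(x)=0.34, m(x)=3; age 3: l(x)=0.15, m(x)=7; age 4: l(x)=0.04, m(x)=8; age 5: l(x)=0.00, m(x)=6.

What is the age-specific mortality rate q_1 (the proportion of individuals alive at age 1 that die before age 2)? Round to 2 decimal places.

0.48

q_1 = (l_1 − l_2) / l_1 = (0.65 − 0.34) / 0.65
     = 0.31 / 0.65 = 0.476923… → 0.48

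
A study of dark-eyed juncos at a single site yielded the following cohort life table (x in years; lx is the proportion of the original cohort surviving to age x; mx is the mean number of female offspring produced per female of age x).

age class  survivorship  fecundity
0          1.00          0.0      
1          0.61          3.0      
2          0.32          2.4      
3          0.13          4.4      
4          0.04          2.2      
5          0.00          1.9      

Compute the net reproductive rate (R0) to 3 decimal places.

3.258

lx·mx by age: 0, 1.83, 0.768, 0.572, 0.088, 0
R0 = Σ lx·mx = 3.258 → 3.258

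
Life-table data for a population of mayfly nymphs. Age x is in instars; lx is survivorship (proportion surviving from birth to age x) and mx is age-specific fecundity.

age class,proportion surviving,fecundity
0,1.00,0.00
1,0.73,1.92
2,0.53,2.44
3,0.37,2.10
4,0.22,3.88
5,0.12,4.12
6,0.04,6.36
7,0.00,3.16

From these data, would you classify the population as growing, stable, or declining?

R0 = Σ lx·mx = 0 + 1.4016 + 1.2932 + 0.777 + 0.8536 + 0.4944 + 0.2544 + 0 = 5.0742
R0 > 1, so the population is growing.

growing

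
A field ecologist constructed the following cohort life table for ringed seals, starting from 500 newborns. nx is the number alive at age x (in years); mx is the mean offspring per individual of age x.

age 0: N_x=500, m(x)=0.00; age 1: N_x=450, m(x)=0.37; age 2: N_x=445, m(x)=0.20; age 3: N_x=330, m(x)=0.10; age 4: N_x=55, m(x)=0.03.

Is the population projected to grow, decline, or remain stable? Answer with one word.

lx = nx/n0 = nx/500: 1, 0.9, 0.89, 0.66, 0.11
R0 = Σ lx·mx = 0 + 0.333 + 0.178 + 0.066 + 0.0033 = 0.5803
R0 < 1, so the population is declining.

declining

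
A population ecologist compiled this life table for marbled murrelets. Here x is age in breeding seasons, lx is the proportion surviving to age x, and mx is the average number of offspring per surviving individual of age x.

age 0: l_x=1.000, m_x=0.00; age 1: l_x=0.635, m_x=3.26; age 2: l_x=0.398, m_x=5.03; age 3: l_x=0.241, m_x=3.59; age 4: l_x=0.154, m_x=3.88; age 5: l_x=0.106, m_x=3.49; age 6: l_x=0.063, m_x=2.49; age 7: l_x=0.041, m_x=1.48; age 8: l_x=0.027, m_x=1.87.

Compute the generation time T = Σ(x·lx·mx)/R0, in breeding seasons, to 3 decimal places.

lx·mx: 0, 2.0701, 2.00194, 0.86519, 0.59752, 0.36994, 0.15687, 0.06068, 0.05049 → R0 = 6.17273
x·lx·mx: 0, 2.0701, 4.00388, 2.59557, 2.39008, 1.8497, 0.94122, 0.42476, 0.40392 → Σ = 14.67923
T = 14.67923 / 6.17273 = 2.378077… → 2.378

2.378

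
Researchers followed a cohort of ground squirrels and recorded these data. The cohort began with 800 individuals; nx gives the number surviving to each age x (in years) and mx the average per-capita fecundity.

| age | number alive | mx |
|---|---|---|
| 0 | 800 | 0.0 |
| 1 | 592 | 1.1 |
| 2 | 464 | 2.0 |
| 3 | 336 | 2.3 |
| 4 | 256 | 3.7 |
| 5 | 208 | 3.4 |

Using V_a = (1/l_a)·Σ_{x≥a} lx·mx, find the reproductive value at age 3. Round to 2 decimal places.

lx = nx/n0 = nx/800: 1, 0.74, 0.58, 0.42, 0.32, 0.26
lx·mx for x ≥ 3: 0.966, 1.184, 0.884 → sum = 3.034
V_3 = 3.034 / l_3 = 3.034 / 0.42 = 7.22381… → 7.22

7.22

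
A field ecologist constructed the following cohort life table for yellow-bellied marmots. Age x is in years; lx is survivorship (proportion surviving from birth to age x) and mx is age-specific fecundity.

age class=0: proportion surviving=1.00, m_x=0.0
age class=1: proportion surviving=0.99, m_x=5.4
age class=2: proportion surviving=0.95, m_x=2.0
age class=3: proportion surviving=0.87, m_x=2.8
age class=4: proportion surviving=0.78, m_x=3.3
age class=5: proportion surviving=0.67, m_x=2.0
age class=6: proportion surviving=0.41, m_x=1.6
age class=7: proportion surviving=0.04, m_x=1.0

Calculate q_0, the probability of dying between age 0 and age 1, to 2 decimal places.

q_0 = (l_0 − l_1) / l_0 = (1 − 0.99) / 1
     = 0.01 / 1 = 0.01 → 0.01

0.01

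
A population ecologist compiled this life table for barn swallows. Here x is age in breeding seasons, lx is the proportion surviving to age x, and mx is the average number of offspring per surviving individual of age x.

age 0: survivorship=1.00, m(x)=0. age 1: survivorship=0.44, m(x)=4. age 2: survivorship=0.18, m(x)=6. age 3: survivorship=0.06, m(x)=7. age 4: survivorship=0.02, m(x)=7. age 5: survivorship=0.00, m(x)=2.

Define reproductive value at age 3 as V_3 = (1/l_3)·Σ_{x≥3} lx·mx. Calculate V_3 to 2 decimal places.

lx·mx for x ≥ 3: 0.42, 0.14, 0 → sum = 0.56
V_3 = 0.56 / l_3 = 0.56 / 0.06 = 9.333333… → 9.33

9.33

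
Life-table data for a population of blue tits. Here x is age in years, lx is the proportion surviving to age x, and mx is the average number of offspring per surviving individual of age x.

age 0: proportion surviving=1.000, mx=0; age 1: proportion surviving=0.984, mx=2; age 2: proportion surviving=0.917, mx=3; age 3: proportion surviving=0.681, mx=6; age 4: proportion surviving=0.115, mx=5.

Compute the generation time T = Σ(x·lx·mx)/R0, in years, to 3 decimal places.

lx·mx: 0, 1.968, 2.751, 4.086, 0.575 → R0 = 9.38
x·lx·mx: 0, 1.968, 5.502, 12.258, 2.3 → Σ = 22.028
T = 22.028 / 9.38 = 2.348401… → 2.348

2.348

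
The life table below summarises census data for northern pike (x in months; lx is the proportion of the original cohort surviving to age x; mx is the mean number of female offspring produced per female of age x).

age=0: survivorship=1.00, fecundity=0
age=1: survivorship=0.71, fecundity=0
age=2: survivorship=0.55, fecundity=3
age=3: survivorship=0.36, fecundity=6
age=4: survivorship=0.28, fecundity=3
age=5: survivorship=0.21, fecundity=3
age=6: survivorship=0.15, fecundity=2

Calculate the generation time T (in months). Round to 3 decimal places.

lx·mx: 0, 0, 1.65, 2.16, 0.84, 0.63, 0.3 → R0 = 5.58
x·lx·mx: 0, 0, 3.3, 6.48, 3.36, 3.15, 1.8 → Σ = 18.09
T = 18.09 / 5.58 = 3.241935… → 3.242

3.242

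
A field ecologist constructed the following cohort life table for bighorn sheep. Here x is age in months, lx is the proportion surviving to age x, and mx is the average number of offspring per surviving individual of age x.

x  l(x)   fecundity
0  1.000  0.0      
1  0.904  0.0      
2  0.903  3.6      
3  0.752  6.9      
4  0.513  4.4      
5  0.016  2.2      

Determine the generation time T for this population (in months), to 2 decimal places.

2.91

lx·mx: 0, 0, 3.2508, 5.1888, 2.2572, 0.0352 → R0 = 10.732
x·lx·mx: 0, 0, 6.5016, 15.5664, 9.0288, 0.176 → Σ = 31.2728
T = 31.2728 / 10.732 = 2.913977… → 2.91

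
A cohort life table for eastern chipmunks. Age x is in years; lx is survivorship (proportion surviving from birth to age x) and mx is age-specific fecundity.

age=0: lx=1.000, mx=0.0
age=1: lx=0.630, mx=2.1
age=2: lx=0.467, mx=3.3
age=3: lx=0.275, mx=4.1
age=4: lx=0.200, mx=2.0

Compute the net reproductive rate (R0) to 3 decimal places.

4.392

lx·mx by age: 0, 1.323, 1.5411, 1.1275, 0.4
R0 = Σ lx·mx = 4.3916 → 4.392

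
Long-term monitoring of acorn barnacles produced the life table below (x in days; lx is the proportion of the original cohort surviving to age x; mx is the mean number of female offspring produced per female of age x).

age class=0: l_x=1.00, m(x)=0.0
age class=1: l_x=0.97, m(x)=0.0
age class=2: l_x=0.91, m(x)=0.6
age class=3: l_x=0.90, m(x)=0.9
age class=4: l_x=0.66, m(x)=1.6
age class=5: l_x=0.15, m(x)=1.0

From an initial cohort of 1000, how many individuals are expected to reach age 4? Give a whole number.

Expected survivors = N0 · l_4 = 1000 × 0.66 = 660 → 660

660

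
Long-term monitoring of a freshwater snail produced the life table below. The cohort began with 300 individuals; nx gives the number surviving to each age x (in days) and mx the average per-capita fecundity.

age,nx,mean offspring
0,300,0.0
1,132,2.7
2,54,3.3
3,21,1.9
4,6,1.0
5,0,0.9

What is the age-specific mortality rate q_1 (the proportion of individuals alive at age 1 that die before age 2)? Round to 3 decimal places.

0.591

lx = nx/n0 = nx/300: 1, 0.44, 0.18, 0.07, 0.02, 0
q_1 = (l_1 − l_2) / l_1 = (0.44 − 0.18) / 0.44
     = 0.26 / 0.44 = 0.590909… → 0.591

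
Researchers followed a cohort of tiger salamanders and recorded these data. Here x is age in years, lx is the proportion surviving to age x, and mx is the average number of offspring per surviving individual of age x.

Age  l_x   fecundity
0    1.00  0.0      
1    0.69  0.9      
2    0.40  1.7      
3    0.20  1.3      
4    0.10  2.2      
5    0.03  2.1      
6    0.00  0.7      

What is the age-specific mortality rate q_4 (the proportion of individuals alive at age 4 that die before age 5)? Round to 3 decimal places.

q_4 = (l_4 − l_5) / l_4 = (0.1 − 0.03) / 0.1
     = 0.07 / 0.1 = 0.7 → 0.700

0.700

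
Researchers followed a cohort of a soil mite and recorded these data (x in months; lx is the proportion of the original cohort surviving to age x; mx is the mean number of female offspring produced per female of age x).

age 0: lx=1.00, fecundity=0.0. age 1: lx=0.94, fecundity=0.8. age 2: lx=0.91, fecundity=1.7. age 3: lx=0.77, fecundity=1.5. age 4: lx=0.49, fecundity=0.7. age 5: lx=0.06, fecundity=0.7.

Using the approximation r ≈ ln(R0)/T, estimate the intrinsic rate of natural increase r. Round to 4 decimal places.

R0 = Σ lx·mx = 0 + 0.752 + 1.547 + 1.155 + 0.343 + 0.042 = 3.839
Σ x·lx·mx = 8.893; T = 8.893/3.839 = 2.31649…
r ≈ ln(R0)/T = ln(3.839)/2.31649… = 0.580712… → 0.5807

0.5807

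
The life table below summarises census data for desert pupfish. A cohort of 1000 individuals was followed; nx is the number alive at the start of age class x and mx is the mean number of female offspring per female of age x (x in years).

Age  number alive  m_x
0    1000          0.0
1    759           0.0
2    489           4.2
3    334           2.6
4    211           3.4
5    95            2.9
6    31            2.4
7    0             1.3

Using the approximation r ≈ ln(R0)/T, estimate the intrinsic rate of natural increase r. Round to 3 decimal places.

lx = nx/n0 = nx/1000: 1, 0.759, 0.489, 0.334, 0.211, 0.095, 0.031, 0
R0 = Σ lx·mx = 0 + 0 + 2.0538 + 0.8684 + 0.7174 + 0.2755 + 0.0744 + 0 = 3.9895
Σ x·lx·mx = 11.4063; T = 11.4063/3.9895 = 2.85908…
r ≈ ln(R0)/T = ln(3.9895)/2.85908… = 0.48395… → 0.484

0.484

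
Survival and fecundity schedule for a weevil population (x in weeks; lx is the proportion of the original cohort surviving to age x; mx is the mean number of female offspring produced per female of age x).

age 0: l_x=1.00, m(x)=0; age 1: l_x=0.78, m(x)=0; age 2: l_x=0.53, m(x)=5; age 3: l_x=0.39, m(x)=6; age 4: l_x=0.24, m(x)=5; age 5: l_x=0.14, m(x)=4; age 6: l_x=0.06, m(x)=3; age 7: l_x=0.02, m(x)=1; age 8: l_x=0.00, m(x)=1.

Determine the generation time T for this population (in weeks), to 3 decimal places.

lx·mx: 0, 0, 2.65, 2.34, 1.2, 0.56, 0.18, 0.02, 0 → R0 = 6.95
x·lx·mx: 0, 0, 5.3, 7.02, 4.8, 2.8, 1.08, 0.14, 0 → Σ = 21.14
T = 21.14 / 6.95 = 3.041727… → 3.042

3.042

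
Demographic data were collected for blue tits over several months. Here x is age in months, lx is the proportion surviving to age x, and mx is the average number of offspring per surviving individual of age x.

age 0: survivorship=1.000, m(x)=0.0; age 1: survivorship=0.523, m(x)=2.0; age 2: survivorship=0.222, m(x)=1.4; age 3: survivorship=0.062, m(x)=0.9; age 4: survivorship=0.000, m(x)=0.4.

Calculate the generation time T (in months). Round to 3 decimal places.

1.299

lx·mx: 0, 1.046, 0.3108, 0.0558, 0 → R0 = 1.4126
x·lx·mx: 0, 1.046, 0.6216, 0.1674, 0 → Σ = 1.835
T = 1.835 / 1.4126 = 1.299023… → 1.299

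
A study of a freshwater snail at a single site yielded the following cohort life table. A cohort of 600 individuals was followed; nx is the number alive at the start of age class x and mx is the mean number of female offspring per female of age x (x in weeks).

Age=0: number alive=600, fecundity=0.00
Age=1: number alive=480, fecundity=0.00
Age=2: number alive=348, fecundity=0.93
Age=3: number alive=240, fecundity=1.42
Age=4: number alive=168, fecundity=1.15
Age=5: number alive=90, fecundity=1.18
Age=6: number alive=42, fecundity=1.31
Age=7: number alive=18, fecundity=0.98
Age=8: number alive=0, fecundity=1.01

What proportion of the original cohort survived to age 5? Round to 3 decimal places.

l_5 = n_5/n_0 = 90/600 = 0.15 → 0.150

0.150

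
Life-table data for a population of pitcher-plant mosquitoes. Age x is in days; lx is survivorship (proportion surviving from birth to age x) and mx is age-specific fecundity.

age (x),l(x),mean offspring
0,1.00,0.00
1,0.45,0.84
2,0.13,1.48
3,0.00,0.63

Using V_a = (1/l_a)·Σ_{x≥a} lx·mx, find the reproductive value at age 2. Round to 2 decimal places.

1.48

lx·mx for x ≥ 2: 0.1924, 0 → sum = 0.1924
V_2 = 0.1924 / l_2 = 0.1924 / 0.13 = 1.48 → 1.48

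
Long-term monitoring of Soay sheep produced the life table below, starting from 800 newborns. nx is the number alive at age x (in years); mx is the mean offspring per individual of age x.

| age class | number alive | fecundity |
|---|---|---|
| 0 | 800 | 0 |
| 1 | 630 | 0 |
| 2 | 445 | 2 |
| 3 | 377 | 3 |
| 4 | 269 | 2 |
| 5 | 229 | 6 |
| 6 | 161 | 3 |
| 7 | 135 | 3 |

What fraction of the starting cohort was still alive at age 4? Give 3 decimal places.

l_4 = n_4/n_0 = 269/800 = 0.33625 → 0.336

0.336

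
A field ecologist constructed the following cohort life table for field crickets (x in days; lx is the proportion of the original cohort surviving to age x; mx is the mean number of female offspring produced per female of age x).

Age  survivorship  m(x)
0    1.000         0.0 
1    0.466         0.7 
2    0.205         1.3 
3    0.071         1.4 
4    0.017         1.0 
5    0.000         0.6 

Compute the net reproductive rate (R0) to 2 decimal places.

0.71

lx·mx by age: 0, 0.3262, 0.2665, 0.0994, 0.017, 0
R0 = Σ lx·mx = 0.7091 → 0.71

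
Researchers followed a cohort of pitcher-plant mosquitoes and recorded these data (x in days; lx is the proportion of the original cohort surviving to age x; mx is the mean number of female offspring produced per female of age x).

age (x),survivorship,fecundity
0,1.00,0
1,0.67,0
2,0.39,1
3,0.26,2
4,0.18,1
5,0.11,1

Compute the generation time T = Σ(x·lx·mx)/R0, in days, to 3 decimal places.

3.008

lx·mx: 0, 0, 0.39, 0.52, 0.18, 0.11 → R0 = 1.2
x·lx·mx: 0, 0, 0.78, 1.56, 0.72, 0.55 → Σ = 3.61
T = 3.61 / 1.2 = 3.008333… → 3.008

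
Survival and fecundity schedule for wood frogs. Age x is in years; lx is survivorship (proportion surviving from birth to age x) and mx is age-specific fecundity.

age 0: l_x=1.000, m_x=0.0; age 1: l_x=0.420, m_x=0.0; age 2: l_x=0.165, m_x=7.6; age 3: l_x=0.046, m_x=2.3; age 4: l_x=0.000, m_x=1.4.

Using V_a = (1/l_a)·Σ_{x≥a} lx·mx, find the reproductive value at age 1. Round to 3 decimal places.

3.238

lx·mx for x ≥ 1: 0, 1.254, 0.1058, 0 → sum = 1.3598
V_1 = 1.3598 / l_1 = 1.3598 / 0.42 = 3.237619… → 3.238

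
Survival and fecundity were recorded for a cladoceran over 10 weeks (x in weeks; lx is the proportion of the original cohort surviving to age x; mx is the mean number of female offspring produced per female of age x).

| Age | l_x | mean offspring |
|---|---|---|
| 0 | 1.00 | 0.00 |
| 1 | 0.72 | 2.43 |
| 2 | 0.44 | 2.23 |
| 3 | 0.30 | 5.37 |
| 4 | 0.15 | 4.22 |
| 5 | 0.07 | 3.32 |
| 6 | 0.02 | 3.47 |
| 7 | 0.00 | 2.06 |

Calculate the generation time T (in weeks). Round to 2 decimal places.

lx·mx: 0, 1.7496, 0.9812, 1.611, 0.633, 0.2324, 0.0694, 0 → R0 = 5.2766
x·lx·mx: 0, 1.7496, 1.9624, 4.833, 2.532, 1.162, 0.4164, 0 → Σ = 12.6554
T = 12.6554 / 5.2766 = 2.3984… → 2.40

2.40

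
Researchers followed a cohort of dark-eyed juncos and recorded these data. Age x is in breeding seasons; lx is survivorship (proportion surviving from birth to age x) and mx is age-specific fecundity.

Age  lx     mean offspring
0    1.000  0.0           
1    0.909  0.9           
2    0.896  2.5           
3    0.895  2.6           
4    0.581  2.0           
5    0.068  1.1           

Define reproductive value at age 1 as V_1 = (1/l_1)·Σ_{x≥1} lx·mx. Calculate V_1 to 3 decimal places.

7.285

lx·mx for x ≥ 1: 0.8181, 2.24, 2.327, 1.162, 0.0748 → sum = 6.6219
V_1 = 6.6219 / l_1 = 6.6219 / 0.909 = 7.284818… → 7.285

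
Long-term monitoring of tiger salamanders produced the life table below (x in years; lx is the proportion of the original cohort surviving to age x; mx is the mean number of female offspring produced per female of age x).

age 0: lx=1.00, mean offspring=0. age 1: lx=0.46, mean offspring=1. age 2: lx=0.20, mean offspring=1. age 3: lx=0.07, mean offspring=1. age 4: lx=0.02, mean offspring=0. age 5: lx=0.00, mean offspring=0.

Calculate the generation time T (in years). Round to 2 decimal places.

lx·mx: 0, 0.46, 0.2, 0.07, 0, 0 → R0 = 0.73
x·lx·mx: 0, 0.46, 0.4, 0.21, 0, 0 → Σ = 1.07
T = 1.07 / 0.73 = 1.465753… → 1.47

1.47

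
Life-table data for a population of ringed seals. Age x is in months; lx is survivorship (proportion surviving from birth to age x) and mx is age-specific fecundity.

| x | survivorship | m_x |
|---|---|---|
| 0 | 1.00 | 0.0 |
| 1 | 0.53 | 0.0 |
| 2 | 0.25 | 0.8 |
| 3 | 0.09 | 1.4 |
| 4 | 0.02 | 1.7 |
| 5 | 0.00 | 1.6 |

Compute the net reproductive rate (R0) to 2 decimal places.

lx·mx by age: 0, 0, 0.2, 0.126, 0.034, 0
R0 = Σ lx·mx = 0.36 → 0.36

0.36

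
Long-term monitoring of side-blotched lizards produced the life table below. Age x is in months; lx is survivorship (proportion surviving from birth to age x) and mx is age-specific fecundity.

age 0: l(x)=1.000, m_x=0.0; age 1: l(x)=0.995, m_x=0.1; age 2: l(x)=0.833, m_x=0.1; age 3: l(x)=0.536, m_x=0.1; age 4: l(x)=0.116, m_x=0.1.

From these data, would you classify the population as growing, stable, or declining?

declining

R0 = Σ lx·mx = 0 + 0.0995 + 0.0833 + 0.0536 + 0.0116 = 0.248
R0 < 1, so the population is declining.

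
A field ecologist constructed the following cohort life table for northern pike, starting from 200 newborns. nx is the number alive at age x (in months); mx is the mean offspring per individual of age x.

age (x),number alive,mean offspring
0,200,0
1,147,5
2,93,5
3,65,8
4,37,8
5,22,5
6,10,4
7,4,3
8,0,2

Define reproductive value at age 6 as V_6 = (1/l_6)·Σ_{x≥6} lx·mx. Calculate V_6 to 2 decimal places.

lx = nx/n0 = nx/200: 1, 0.735, 0.465, 0.325, 0.185, 0.11, 0.05, 0.02, 0
lx·mx for x ≥ 6: 0.2, 0.06, 0 → sum = 0.26
V_6 = 0.26 / l_6 = 0.26 / 0.05 = 5.2 → 5.20

5.20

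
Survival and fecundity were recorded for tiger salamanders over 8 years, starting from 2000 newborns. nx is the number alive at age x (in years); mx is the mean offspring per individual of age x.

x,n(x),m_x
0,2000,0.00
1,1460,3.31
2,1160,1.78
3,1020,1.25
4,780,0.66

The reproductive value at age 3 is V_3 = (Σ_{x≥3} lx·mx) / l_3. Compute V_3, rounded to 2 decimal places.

1.75

lx = nx/n0 = nx/2000: 1, 0.73, 0.58, 0.51, 0.39
lx·mx for x ≥ 3: 0.6375, 0.2574 → sum = 0.8949
V_3 = 0.8949 / l_3 = 0.8949 / 0.51 = 1.754706… → 1.75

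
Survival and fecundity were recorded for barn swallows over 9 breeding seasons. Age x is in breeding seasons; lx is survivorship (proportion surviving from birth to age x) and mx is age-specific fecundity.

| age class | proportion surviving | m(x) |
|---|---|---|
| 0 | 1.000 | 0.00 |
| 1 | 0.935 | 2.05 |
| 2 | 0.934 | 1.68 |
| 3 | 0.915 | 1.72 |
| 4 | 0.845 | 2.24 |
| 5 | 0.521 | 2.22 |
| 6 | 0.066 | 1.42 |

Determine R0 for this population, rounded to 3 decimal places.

lx·mx by age: 0, 1.91675, 1.56912, 1.5738, 1.8928, 1.15662, 0.09372
R0 = Σ lx·mx = 8.20281 → 8.203

8.203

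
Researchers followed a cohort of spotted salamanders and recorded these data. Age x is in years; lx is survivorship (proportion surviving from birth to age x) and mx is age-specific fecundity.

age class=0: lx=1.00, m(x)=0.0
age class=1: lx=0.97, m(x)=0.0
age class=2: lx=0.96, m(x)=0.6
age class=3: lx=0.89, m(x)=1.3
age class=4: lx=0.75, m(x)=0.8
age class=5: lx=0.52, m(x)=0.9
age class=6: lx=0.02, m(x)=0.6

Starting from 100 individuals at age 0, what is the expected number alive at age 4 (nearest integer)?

75

Expected survivors = N0 · l_4 = 100 × 0.75 = 75 → 75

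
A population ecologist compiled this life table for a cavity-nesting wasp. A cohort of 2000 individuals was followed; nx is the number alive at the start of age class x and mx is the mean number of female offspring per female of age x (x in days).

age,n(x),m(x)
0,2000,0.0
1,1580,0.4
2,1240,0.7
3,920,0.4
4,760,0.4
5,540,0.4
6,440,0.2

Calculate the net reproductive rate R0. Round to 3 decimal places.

lx = nx/n0 = nx/2000: 1, 0.79, 0.62, 0.46, 0.38, 0.27, 0.22
lx·mx by age: 0, 0.316, 0.434, 0.184, 0.152, 0.108, 0.044
R0 = Σ lx·mx = 1.238 → 1.238

1.238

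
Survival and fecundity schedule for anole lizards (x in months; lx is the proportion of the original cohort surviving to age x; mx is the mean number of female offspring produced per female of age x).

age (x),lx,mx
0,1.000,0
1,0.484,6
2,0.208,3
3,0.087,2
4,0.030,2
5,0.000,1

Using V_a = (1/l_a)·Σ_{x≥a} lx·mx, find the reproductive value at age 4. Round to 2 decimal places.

lx·mx for x ≥ 4: 0.06, 0 → sum = 0.06
V_4 = 0.06 / l_4 = 0.06 / 0.03 = 2 → 2.00

2.00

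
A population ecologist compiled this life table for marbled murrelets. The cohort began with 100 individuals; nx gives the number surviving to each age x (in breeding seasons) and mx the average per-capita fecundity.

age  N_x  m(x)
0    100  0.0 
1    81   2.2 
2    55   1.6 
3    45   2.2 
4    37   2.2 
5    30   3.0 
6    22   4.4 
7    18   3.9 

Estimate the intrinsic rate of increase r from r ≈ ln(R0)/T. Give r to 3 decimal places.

lx = nx/n0 = nx/100: 1, 0.81, 0.55, 0.45, 0.37, 0.3, 0.22, 0.18
R0 = Σ lx·mx = 0 + 1.782 + 0.88 + 0.99 + 0.814 + 0.9 + 0.968 + 0.702 = 7.036
Σ x·lx·mx = 24.99; T = 24.99/7.036 = 3.55173…
r ≈ ln(R0)/T = ln(7.036)/3.55173… = 0.54932… → 0.549

0.549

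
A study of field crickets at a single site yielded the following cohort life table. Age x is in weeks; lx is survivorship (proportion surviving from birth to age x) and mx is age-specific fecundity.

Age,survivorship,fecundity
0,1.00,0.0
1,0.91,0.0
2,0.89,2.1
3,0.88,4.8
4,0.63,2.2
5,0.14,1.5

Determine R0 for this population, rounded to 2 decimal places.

lx·mx by age: 0, 0, 1.869, 4.224, 1.386, 0.21
R0 = Σ lx·mx = 7.689 → 7.69

7.69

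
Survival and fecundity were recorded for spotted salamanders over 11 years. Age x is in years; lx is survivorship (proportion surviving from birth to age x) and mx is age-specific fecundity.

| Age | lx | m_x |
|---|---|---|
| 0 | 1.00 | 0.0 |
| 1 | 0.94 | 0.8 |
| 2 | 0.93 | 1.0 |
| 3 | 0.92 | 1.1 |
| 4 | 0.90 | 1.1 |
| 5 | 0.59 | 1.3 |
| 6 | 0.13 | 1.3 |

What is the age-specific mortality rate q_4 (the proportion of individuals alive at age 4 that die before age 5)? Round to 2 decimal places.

q_4 = (l_4 − l_5) / l_4 = (0.9 − 0.59) / 0.9
     = 0.31 / 0.9 = 0.344444… → 0.34

0.34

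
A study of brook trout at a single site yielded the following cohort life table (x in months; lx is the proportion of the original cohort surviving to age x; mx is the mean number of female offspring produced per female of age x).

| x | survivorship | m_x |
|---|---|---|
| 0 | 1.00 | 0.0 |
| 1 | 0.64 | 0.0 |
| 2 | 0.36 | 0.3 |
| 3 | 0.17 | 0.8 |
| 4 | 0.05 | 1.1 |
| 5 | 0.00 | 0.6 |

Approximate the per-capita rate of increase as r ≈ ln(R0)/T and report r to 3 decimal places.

-0.428

R0 = Σ lx·mx = 0 + 0 + 0.108 + 0.136 + 0.055 + 0 = 0.299
Σ x·lx·mx = 0.844; T = 0.844/0.299 = 2.82274…
r ≈ ln(R0)/T = ln(0.299)/2.82274… = -0.42771… → -0.428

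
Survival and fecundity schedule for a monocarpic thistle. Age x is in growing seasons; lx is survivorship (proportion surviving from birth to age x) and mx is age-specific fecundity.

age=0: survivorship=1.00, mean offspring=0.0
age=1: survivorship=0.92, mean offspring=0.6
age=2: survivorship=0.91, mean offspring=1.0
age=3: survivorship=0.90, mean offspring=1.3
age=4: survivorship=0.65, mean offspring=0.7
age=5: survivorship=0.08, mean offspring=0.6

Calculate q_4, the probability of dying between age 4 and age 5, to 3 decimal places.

q_4 = (l_4 − l_5) / l_4 = (0.65 − 0.08) / 0.65
     = 0.57 / 0.65 = 0.876923… → 0.877

0.877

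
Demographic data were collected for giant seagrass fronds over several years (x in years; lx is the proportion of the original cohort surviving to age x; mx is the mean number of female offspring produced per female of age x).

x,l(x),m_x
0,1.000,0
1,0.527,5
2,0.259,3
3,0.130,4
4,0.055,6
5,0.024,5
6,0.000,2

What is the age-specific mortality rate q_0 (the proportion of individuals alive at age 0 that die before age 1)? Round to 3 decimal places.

0.473

q_0 = (l_0 − l_1) / l_0 = (1 − 0.527) / 1
     = 0.473 / 1 = 0.473 → 0.473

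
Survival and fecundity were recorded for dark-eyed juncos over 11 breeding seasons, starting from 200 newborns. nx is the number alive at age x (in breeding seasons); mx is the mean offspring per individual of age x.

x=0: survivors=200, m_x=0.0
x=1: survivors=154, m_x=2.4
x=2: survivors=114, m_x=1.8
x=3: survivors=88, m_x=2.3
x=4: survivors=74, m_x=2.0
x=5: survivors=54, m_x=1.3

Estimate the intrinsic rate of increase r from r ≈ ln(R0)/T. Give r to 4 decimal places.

lx = nx/n0 = nx/200: 1, 0.77, 0.57, 0.44, 0.37, 0.27
R0 = Σ lx·mx = 0 + 1.848 + 1.026 + 1.012 + 0.74 + 0.351 = 4.977
Σ x·lx·mx = 11.651; T = 11.651/4.977 = 2.34097…
r ≈ ln(R0)/T = ln(4.977)/2.34097… = 0.68554… → 0.6855

0.6855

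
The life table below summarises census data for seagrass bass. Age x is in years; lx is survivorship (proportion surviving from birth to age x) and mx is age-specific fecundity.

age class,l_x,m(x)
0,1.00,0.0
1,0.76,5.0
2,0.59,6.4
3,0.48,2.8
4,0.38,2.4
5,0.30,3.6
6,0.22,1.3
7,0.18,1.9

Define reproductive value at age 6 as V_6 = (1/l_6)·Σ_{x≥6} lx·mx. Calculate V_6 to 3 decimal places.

2.855

lx·mx for x ≥ 6: 0.286, 0.342 → sum = 0.628
V_6 = 0.628 / l_6 = 0.628 / 0.22 = 2.854545… → 2.855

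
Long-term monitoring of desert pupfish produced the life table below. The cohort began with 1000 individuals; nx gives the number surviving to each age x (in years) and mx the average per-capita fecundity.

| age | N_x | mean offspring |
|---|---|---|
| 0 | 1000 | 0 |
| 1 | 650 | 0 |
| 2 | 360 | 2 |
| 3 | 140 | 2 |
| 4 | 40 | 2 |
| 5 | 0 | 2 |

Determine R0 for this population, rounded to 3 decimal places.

lx = nx/n0 = nx/1000: 1, 0.65, 0.36, 0.14, 0.04, 0
lx·mx by age: 0, 0, 0.72, 0.28, 0.08, 0
R0 = Σ lx·mx = 1.08 → 1.080

1.080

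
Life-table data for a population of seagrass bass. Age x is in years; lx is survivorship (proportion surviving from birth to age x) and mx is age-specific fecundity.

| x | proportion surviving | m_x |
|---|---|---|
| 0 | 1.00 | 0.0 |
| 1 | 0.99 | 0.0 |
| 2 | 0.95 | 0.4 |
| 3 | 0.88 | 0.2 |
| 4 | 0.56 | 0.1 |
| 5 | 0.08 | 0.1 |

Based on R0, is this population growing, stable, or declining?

R0 = Σ lx·mx = 0 + 0 + 0.38 + 0.176 + 0.056 + 0.008 = 0.62
R0 < 1, so the population is declining.

declining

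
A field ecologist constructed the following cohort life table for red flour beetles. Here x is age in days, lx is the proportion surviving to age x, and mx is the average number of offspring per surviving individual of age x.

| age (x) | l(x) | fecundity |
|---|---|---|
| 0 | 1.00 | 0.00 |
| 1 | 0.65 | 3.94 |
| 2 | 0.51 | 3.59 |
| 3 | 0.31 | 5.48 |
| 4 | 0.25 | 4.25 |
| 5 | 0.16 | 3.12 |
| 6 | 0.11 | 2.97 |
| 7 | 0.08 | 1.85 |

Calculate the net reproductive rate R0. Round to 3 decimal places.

lx·mx by age: 0, 2.561, 1.8309, 1.6988, 1.0625, 0.4992, 0.3267, 0.148
R0 = Σ lx·mx = 8.1271 → 8.127

8.127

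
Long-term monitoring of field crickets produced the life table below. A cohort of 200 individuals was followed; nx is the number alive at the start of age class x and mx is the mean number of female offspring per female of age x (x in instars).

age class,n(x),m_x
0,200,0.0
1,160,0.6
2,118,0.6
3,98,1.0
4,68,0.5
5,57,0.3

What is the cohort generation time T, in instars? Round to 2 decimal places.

2.38

lx = nx/n0 = nx/200: 1, 0.8, 0.59, 0.49, 0.34, 0.285
lx·mx: 0, 0.48, 0.354, 0.49, 0.17, 0.0855 → R0 = 1.5795
x·lx·mx: 0, 0.48, 0.708, 1.47, 0.68, 0.4275 → Σ = 3.7655
T = 3.7655 / 1.5795 = 2.383982… → 2.38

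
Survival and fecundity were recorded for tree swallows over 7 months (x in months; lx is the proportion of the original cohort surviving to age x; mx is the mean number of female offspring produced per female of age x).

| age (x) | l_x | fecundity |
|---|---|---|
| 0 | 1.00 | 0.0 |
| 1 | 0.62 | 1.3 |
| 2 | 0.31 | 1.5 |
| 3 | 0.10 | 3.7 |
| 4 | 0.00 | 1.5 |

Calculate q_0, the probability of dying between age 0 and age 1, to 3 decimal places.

0.380

q_0 = (l_0 − l_1) / l_0 = (1 − 0.62) / 1
     = 0.38 / 1 = 0.38 → 0.380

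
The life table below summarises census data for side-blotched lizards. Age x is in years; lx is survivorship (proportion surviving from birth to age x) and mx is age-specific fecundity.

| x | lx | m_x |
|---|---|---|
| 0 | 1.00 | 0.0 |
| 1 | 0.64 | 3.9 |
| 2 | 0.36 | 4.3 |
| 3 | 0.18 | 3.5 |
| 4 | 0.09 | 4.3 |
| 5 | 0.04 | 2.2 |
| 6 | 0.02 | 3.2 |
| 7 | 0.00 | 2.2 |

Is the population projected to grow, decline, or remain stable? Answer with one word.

R0 = Σ lx·mx = 0 + 2.496 + 1.548 + 0.63 + 0.387 + 0.088 + 0.064 + 0 = 5.213
R0 > 1, so the population is growing.

growing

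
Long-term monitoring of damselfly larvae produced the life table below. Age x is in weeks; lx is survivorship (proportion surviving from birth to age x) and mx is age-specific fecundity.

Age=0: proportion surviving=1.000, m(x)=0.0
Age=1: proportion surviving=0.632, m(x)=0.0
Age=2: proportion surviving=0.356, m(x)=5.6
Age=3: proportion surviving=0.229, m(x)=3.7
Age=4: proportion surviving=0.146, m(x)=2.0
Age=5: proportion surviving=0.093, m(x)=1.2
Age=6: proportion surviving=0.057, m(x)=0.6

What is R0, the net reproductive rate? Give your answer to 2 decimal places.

3.28

lx·mx by age: 0, 0, 1.9936, 0.8473, 0.292, 0.1116, 0.0342
R0 = Σ lx·mx = 3.2787 → 3.28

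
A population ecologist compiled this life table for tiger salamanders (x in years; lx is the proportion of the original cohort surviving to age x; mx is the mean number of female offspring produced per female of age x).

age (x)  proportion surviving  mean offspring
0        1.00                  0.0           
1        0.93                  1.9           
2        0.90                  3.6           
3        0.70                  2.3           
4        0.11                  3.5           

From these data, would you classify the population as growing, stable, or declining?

R0 = Σ lx·mx = 0 + 1.767 + 3.24 + 1.61 + 0.385 = 7.002
R0 > 1, so the population is growing.

growing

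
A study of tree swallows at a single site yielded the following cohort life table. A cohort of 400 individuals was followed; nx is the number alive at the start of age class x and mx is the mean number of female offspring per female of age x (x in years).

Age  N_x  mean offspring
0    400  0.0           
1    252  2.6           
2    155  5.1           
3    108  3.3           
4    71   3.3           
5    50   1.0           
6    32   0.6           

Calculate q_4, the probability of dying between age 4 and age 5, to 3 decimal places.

0.296

lx = nx/n0 = nx/400: 1, 0.63, 0.3875, 0.27, 0.1775, 0.125, 0.08
q_4 = (l_4 − l_5) / l_4 = (0.1775 − 0.125) / 0.1775
     = 0.0525 / 0.1775 = 0.295775… → 0.296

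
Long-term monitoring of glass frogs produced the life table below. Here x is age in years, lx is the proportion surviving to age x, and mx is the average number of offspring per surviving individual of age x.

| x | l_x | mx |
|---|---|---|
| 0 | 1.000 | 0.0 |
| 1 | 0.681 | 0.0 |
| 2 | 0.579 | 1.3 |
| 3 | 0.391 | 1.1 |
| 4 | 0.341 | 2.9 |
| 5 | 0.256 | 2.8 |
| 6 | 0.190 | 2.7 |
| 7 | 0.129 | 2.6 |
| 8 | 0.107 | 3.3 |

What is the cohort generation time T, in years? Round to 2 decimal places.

lx·mx: 0, 0, 0.7527, 0.4301, 0.9889, 0.7168, 0.513, 0.3354, 0.3531 → R0 = 4.09
x·lx·mx: 0, 0, 1.5054, 1.2903, 3.9556, 3.584, 3.078, 2.3478, 2.8248 → Σ = 18.5859
T = 18.5859 / 4.09 = 4.54423… → 4.54

4.54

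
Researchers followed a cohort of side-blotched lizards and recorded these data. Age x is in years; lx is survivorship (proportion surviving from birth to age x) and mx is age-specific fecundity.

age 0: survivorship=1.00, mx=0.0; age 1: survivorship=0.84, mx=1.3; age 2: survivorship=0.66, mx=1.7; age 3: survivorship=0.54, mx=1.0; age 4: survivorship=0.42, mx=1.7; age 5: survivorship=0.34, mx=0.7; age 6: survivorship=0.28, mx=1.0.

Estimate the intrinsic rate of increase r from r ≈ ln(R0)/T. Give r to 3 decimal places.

0.516

R0 = Σ lx·mx = 0 + 1.092 + 1.122 + 0.54 + 0.714 + 0.238 + 0.28 = 3.986
Σ x·lx·mx = 10.682; T = 10.682/3.986 = 2.67988…
r ≈ ln(R0)/T = ln(3.986)/2.67988… = 0.51599… → 0.516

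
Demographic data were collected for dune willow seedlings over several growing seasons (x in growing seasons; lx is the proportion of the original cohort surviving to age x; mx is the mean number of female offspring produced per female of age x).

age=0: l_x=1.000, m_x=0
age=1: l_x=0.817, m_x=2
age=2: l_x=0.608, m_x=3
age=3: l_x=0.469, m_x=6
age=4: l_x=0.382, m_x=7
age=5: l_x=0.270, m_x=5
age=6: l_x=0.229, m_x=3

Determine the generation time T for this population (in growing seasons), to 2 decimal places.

3.21

lx·mx: 0, 1.634, 1.824, 2.814, 2.674, 1.35, 0.687 → R0 = 10.983
x·lx·mx: 0, 1.634, 3.648, 8.442, 10.696, 6.75, 4.122 → Σ = 35.292
T = 35.292 / 10.983 = 3.21333… → 3.21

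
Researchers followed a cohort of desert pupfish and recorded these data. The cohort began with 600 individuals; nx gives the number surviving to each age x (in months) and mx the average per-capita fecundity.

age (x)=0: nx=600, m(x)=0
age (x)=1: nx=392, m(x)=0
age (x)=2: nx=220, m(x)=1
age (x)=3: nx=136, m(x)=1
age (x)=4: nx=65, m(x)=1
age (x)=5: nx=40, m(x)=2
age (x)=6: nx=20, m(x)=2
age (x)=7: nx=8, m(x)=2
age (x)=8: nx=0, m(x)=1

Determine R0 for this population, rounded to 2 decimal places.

lx = nx/n0 = nx/600: 1, 0.65333…, 0.36667…, 0.22667…, 0.10833…, 0.06667…, 0.03333…, 0.01333…, 0
lx·mx by age: 0, 0, 0.366667…, 0.226667…, 0.108333…, 0.133333…, 0.066667…, 0.026667…, 0
R0 = Σ lx·mx = 0.928333… → 0.93

0.93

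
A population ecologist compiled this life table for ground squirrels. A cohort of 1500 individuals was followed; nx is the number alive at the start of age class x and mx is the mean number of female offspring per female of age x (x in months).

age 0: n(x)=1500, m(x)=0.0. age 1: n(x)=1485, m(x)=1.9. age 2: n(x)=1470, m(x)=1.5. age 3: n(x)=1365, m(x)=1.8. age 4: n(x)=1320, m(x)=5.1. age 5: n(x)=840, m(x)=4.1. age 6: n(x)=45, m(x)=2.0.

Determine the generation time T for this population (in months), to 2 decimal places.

3.34

lx = nx/n0 = nx/1500: 1, 0.99, 0.98, 0.91, 0.88, 0.56, 0.03
lx·mx: 0, 1.881, 1.47, 1.638, 4.488, 2.296, 0.06 → R0 = 11.833
x·lx·mx: 0, 1.881, 2.94, 4.914, 17.952, 11.48, 0.36 → Σ = 39.527
T = 39.527 / 11.833 = 3.340404… → 3.34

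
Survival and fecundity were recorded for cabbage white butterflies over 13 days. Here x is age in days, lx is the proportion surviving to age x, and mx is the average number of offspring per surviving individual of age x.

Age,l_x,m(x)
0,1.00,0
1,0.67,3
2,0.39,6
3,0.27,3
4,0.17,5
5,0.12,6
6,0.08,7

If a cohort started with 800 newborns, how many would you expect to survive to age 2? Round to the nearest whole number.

Expected survivors = N0 · l_2 = 800 × 0.39 = 312 → 312

312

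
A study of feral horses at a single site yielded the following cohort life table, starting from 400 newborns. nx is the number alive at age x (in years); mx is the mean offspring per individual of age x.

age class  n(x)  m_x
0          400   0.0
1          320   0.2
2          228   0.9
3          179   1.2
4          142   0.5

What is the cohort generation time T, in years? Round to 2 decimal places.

2.53

lx = nx/n0 = nx/400: 1, 0.8, 0.57, 0.4475, 0.355
lx·mx: 0, 0.16, 0.513, 0.537, 0.1775 → R0 = 1.3875
x·lx·mx: 0, 0.16, 1.026, 1.611, 0.71 → Σ = 3.507
T = 3.507 / 1.3875 = 2.527568… → 2.53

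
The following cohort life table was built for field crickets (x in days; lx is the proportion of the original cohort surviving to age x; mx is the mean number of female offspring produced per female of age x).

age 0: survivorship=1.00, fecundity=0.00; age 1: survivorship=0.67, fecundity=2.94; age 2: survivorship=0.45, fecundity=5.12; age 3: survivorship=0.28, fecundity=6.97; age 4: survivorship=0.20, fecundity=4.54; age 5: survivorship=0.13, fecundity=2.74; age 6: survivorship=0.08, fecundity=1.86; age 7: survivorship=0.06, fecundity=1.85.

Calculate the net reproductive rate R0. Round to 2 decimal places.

7.75

lx·mx by age: 0, 1.9698, 2.304, 1.9516, 0.908, 0.3562, 0.1488, 0.111
R0 = Σ lx·mx = 7.7494 → 7.75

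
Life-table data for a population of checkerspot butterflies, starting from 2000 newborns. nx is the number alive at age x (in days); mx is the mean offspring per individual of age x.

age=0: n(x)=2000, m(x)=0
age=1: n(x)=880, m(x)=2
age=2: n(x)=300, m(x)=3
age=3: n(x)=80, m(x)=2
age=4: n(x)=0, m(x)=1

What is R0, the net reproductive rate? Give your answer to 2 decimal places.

lx = nx/n0 = nx/2000: 1, 0.44, 0.15, 0.04, 0
lx·mx by age: 0, 0.88, 0.45, 0.08, 0
R0 = Σ lx·mx = 1.41 → 1.41

1.41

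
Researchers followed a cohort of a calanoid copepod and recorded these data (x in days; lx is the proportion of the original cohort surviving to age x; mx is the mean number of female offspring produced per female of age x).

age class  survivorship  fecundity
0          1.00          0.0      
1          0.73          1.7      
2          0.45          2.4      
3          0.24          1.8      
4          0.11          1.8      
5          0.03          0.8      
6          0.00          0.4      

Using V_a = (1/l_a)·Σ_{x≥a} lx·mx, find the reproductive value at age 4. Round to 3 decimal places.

lx·mx for x ≥ 4: 0.198, 0.024, 0 → sum = 0.222
V_4 = 0.222 / l_4 = 0.222 / 0.11 = 2.018182… → 2.018

2.018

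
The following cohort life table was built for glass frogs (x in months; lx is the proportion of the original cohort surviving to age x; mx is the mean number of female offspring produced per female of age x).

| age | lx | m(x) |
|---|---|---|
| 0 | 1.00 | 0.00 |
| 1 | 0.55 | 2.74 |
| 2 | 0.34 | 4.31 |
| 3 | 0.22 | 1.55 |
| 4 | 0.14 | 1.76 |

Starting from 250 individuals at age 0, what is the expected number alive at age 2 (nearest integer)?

85

Expected survivors = N0 · l_2 = 250 × 0.34 = 85 → 85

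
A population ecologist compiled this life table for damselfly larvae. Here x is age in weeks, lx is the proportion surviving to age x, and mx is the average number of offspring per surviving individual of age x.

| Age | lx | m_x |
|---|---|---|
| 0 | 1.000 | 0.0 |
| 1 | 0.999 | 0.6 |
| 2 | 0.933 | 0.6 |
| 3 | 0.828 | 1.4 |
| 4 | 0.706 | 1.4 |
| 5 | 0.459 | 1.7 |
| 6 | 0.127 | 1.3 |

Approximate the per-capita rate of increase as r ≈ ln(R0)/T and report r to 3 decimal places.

R0 = Σ lx·mx = 0 + 0.5994 + 0.5598 + 1.1592 + 0.9884 + 0.7803 + 0.1651 = 4.2522
Σ x·lx·mx = 14.0423; T = 14.0423/4.2522 = 3.30236…
r ≈ ln(R0)/T = ln(4.2522)/3.30236… = 0.4383… → 0.438

0.438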